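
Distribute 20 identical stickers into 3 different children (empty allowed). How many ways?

Stars and bars: C(n+k-1, k-1) = C(22,2).

Final answer: C(22,2) = 231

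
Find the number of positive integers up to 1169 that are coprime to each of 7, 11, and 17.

|div by 7|=167, |div by 11|=106, |div by 17|=68.
|div by 7&11|=15, |div by 7&17|=9, |div by 11&17|=6, |div by all|=0.
By inclusion-exclusion, divisible by at least one: 167+106+68-15-9-6+0 = 311.
Not divisible by any: 1169 - 311.

Final answer: 858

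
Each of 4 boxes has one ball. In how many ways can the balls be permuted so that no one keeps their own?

Use the recurrence D(n) = (n-1)(D(n-1) + D(n-2)) with D(0)=1, D(1)=0.
D(2) = 1 x (0 + 1) = 1
D(3) = 2 x (1 + 0) = 2
D(4) = 3 x (D(3) + D(2)) = 3 x (2 + 1)

Final answer: D(4) = 9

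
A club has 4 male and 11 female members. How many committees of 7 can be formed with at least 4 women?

Sum over valid woman counts:
C(11,4)C(4,3) = 1320
C(11,5)C(4,2) = 2772
C(11,6)C(4,1) = 1848
C(11,7)C(4,0) = 330
Total: 1320 + 2772 + 1848 + 330.

Final answer: 6270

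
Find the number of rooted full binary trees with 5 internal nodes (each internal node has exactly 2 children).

This is counted by the nth Catalan number C_n. Here n = 5.
Using C_0 = 1 and C_(k+1) = C_k x 2(2k+1)/(k+2), build up term by term: C_1=1, C_2=2, C_3=5, C_4=14, C_5=42.

Final answer: C_{5} = 42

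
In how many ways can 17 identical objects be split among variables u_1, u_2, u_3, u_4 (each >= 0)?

Stars and bars with 17 stars and 3 bars:
C(17+4-1, 4-1) = C(20,3).

Final answer: C(20,3) = 1140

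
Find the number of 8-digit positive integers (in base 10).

The leading digit cannot be 0 (9 options); the other 7 digits can be anything (10 options each).
Total: 9 x 10^7.

Final answer: 90000000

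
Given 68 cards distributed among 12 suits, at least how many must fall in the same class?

By pigeonhole with 68 objects and 12 categories: ceiling(68/12).

Final answer: 6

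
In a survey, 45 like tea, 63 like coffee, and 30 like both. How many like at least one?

|A union B| = |A| + |B| - |A intersect B| = 45 + 63 - 30.

Final answer: 78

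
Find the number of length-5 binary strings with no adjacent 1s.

Classify by the final bit: ...0 gives a(n-1) strings, ...01 gives a(n-2) strings. Thus a(n) = a(n-1) + a(n-2) with a(1)=2, a(2)=3.
Iterating the recurrence: a(1)=2, a(2)=3, a(3)=5, a(4)=8, a(5)=13.

Final answer: 13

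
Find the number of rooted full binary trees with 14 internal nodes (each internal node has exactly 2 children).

This is a standard Catalan-number count: the answer is C_n. Here n = 14.
C_n = C(2n,n) - C(2n,n+1), so C_{14} = C(28,14) - C(28,15) = 40116600 - 37442160.

Final answer: C_{14} = 2674440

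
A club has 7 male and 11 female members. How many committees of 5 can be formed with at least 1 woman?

Sum over valid woman counts:
C(11,1)C(7,4) = 385
C(11,2)C(7,3) = 1925
C(11,3)C(7,2) = 3465
C(11,4)C(7,1) = 2310
C(11,5)C(7,0) = 462
Total: 385 + 1925 + 3465 + 2310 + 462.

Final answer: 8547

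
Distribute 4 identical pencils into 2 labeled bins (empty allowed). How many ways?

Stars and bars: C(n+k-1, k-1) = C(5,1).

Final answer: C(5,1) = 5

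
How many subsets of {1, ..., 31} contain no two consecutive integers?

Condition on whether n belongs to the subset: if not, any valid subset of {1, ..., n-1} works (a(n-1)); if so, n-1 is excluded and the rest is a valid subset of {1, ..., n-2} (a(n-2)). Hence a(n) = a(n-1) + a(n-2), a(1)=2, a(2)=3.
Iterating the recurrence: a(1)=2, a(2)=3, a(3)=5, a(4)=8, a(5)=13, a(6)=21, a(7)=34, a(8)=55, a(9)=89, a(10)=144, a(11)=233, a(12)=377, a(13)=610, a(14)=987, a(15)=1597, a(16)=2584, a(17)=4181, a(18)=6765, a(19)=10946, a(20)=17711, a(21)=28657, a(22)=46368, a(23)=75025, a(24)=121393, a(25)=196418, a(26)=317811, a(27)=514229, a(28)=832040, a(29)=1346269, a(30)=2178309, a(31)=3524578.

Final answer: 3524578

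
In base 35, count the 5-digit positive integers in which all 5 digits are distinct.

The leading digit has 34 choices (anything but zero); the next has 34 (anything but the first), then 33, and so on, one fewer each time.
Total: 34 x 34 x 33 x 32 x 31.

Final answer: 37842816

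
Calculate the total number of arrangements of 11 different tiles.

The number of ways to arrange 11 distinct objects is 11!.

Final answer: 11! = 39916800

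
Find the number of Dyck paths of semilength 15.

Total monotonic paths to (15,15): C(30,15) = 155117520.
Paths that cross above y=x (reflection bijection): C(30,16) = 145422675.
Valid Dyck paths: 155117520 - 145422675.
(These counts are the Catalan numbers.)

Final answer: C_{15} = 9694845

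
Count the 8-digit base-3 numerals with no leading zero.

These are the integers in [3^7, 3^8), so the count is 3^8 - 3^7 = 2 x 3^7.

Final answer: 4374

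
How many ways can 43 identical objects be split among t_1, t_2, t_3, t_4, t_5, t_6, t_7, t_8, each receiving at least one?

Substitute t'_i = t_i - 1 (so t'_i >= 0). Then sum t'_i = 43 - 8 = 35.
Stars and bars: C(35+8-1, 8-1) = C(42,7).

Final answer: C(42,7) = 26978328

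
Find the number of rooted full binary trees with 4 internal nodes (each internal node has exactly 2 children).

The structures are counted by the Catalan number C_n. Here n = 4.
Using C_0 = 1 and C_(k+1) = C_k x 2(2k+1)/(k+2), build up term by term: C_1=1, C_2=2, C_3=5, C_4=14.

Final answer: C_{4} = 14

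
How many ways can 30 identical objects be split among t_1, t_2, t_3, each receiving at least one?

Substitute t'_i = t_i - 1 (so t'_i >= 0). Then sum t'_i = 30 - 3 = 27.
Stars and bars: C(27+3-1, 3-1) = C(29,2).

Final answer: C(29,2) = 406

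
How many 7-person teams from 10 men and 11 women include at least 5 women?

Sum over valid woman counts:
C(11,5)C(10,2) = 20790
C(11,6)C(10,1) = 4620
C(11,7)C(10,0) = 330
Total: 20790 + 4620 + 330.

Final answer: 25740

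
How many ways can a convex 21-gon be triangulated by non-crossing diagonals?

The structures are counted by the Catalan number C_n. Here n = 21 - 2 = 19.
C_n = C(2n,n)/(n+1), so C_{19} = C(38,19)/20 = 35345263800/20.

Final answer: C_{19} = 1767263190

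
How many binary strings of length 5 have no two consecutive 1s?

A valid string ends in 0 (append to any length-(n-1) valid string) or in 01 (append to any length-(n-2) valid string), so a(n) = a(n-1) + a(n-2) with a(1)=2, a(2)=3.
Computing successive values: a(1)=2, a(2)=3, a(3)=5, a(4)=8, a(5)=13.

Final answer: 13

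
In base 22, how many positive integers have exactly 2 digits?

In base 22, the leading digit has 21 choices (1..21); each of the remaining 1 digits has 22 choices.
Total: 21 x 22^1.

Final answer: 462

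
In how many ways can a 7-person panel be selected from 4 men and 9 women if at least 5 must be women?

Sum over valid woman counts:
C(9,5)C(4,2) = 756
C(9,6)C(4,1) = 336
C(9,7)C(4,0) = 36
Total: 756 + 336 + 36.

Final answer: 1128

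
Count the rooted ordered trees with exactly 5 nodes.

This is counted by the nth Catalan number C_n. Here n = 5 - 1 = 4.
C_n = C(2n,n)/(n+1), so C_{4} = C(8,4)/5 = 70/5.

Final answer: C_{4} = 14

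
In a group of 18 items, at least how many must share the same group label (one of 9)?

There are 9 possible values for group label (one of 9). With 18 items and 9 categories, by pigeonhole: ceiling(18/9).

Final answer: 2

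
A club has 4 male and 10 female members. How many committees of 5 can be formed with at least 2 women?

Sum over valid woman counts:
C(10,2)C(4,3) = 180
C(10,3)C(4,2) = 720
C(10,4)C(4,1) = 840
C(10,5)C(4,0) = 252
Total: 180 + 720 + 840 + 252.

Final answer: 1992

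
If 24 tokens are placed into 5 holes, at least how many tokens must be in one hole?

By the pigeonhole principle: ceiling(24/5).

Final answer: 5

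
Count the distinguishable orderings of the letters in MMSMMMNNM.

Letters (M:6, N:2, S:1). Total letters: 9.
Permutations = 9!/(6! x 2!).

Final answer: 252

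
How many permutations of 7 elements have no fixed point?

Use the recurrence D(n) = (n-1)(D(n-1) + D(n-2)) with D(0)=1, D(1)=0.
Building up: D(2)=1, D(3)=2, D(4)=9, D(5)=44, D(6)=265.
D(7) = 6 x (D(6) + D(5)) = 6 x (265 + 44).

Final answer: D(7) = 1854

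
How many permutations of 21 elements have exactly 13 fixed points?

Choose which 13 elements are fixed: C(21,13) = 203490.
Derange the remaining 8 using D(j) = (j-1)(D(j-1) + D(j-2)), D(0)=1, D(1)=0: D(2)=1, D(3)=2, D(4)=9, D(5)=44, D(6)=265, D(7)=1854, D(8)=14833.
Total: 203490 x 14833.

Final answer: C(21,13) D(8) = 3018367170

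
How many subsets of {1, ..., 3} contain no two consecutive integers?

Condition on whether n belongs to the subset: if not, any valid subset of {1, ..., n-1} works (a(n-1)); if so, n-1 is excluded and the rest is a valid subset of {1, ..., n-2} (a(n-2)). Hence a(n) = a(n-1) + a(n-2), a(1)=2, a(2)=3.
Iterating the recurrence: a(1)=2, a(2)=3, a(3)=5.

Final answer: 5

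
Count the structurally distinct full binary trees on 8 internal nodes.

The structures are counted by the Catalan number C_n. Here n = 8.
Using C_0 = 1 and C_(k+1) = C_k x 2(2k+1)/(k+2), build up term by term: C_1=1, C_2=2, C_3=5, C_4=14, C_5=42, C_6=132, C_7=429, C_8=1430.

Final answer: C_{8} = 1430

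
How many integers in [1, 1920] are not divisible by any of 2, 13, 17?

|div by 2|=960, |div by 13|=147, |div by 17|=112.
|div by 2&13|=73, |div by 2&17|=56, |div by 13&17|=8, |div by all|=4.
By inclusion-exclusion, divisible by at least one: 960+147+112-73-56-8+4 = 1086.
Not divisible by any: 1920 - 1086.

Final answer: 834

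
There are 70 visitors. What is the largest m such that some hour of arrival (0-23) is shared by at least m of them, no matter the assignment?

There are 24 possible values for hour of arrival (0-23). With 70 visitors and 24 categories, by pigeonhole: ceiling(70/24).

Final answer: 3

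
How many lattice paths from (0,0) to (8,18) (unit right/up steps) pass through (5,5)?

Paths (0,0)->(5,5): C(10,5) = 252.
Paths (5,5)->(8,18): C(16,13) = 560.
By multiplication principle: 252 x 560.

Final answer: 141120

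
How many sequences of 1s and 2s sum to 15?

Let f(n) count the ways. The last step is size 1 or 2, so f(n) = f(n-1) + f(n-2) with f(1)=1, f(2)=2.
Computing successive values: f(1)=1, f(2)=2, f(3)=3, f(4)=5, f(5)=8, f(6)=13, f(7)=21, f(8)=34, f(9)=55, f(10)=89, f(11)=144, f(12)=233, f(13)=377, f(14)=610, f(15)=987.

Final answer: 987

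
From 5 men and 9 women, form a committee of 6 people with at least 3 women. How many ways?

Sum over valid woman counts:
C(9,3)C(5,3) = 840
C(9,4)C(5,2) = 1260
C(9,5)C(5,1) = 630
C(9,6)C(5,0) = 84
Total: 840 + 1260 + 630 + 84.

Final answer: 2814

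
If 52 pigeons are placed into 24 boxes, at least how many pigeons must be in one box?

By the pigeonhole principle: ceiling(52/24).

Final answer: 3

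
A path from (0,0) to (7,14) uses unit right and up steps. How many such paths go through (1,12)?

Paths (0,0)->(1,12): C(13,12) = 13.
Paths (1,12)->(7,14): C(8,2) = 28.
By multiplication principle: 13 x 28.

Final answer: 364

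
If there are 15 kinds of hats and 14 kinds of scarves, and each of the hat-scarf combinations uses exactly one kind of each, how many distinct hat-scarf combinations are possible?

By the multiplication principle: 15 x 14.

Final answer: 210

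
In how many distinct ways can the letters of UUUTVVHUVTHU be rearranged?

Letters (H:2, T:2, U:5, V:3). Total letters: 12.
Permutations = 12!/(5! x 3! x 2! x 2!).

Final answer: 166320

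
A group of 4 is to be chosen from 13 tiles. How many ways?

C(13,4) = 13!/(4! x 9!).

Final answer: \binom{13}{4} = 715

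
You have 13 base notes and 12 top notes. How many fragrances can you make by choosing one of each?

By the multiplication principle: 13 x 12.

Final answer: 156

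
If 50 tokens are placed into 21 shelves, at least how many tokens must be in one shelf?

By the pigeonhole principle: ceiling(50/21).

Final answer: 3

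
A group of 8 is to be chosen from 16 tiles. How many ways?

C(16,8) = 16!/(8! x 8!).

Final answer: \binom{16}{8} = 12870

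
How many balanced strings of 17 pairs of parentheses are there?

This is a standard Catalan-number count: the answer is C_n. Here n = 17 (pairs).
C_n = (2n)!/(n!(n+1)!), so C_{17} = 34!/(17! x 18!) = C(34,17)/18 = 2333606220/18.

Final answer: C_{17} = 129644790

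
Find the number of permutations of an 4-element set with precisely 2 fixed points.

Choose which 2 elements are fixed: C(4,2) = 6.
Derange the remaining 2 using D(j) = (j-1)(D(j-1) + D(j-2)), D(0)=1, D(1)=0: D(2)=1.
Total: 6 x 1.

Final answer: C(4,2) D(2) = 6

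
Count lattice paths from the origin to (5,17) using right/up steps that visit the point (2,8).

Paths (0,0)->(2,8): C(10,8) = 45.
Paths (2,8)->(5,17): C(12,9) = 220.
By multiplication principle: 45 x 220.

Final answer: 9900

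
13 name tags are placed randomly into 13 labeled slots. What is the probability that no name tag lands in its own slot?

Derangements satisfy D(n) = (n-1)(D(n-1) + D(n-2)), starting from D(0)=1, D(1)=0.
Building up: D(2)=1, D(3)=2, D(4)=9, D(5)=44, D(6)=265, D(7)=1854, D(8)=14833, D(9)=133496, D(10)=1334961, D(11)=14684570, D(12)=176214841, D(13)=2290792932.
Total arrangements: 13! = 6227020800.
Probability = D(13)/13! = 63633137/172972800.

Final answer: D(13)/13! = 2290792932/6227020800 = 0.367879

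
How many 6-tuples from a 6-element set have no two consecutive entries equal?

Let g(n) count such strings. g(1) = 6, and each valid string of length n-1 extends in 5 ways (any symbol but the last), so g(n) = 5 g(n-1).
Total: g(6) = 6 x 5^5.

Final answer: 6 x 5^{5} = 18750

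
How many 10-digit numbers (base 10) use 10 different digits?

First digit: 9 (not 0). Second: 9 (not first). Third: 8, etc.
Total: 9 x 9 x 8 x 7 x 6 x 5 x 4 x 3 x 2 x 1.

Final answer: 3265920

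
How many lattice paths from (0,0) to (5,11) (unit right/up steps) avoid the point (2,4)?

Total paths to (5,11): C(16,11) = 4368.
Paths through (2,4): C(6,4) x C(10,7) = 1800.
Avoiding (2,4): 4368 - 1800.

Final answer: 2568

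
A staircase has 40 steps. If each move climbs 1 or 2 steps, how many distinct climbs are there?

Condition on the final move: it is a 1-step (f(n-1) ways to get there) or a 2-step (f(n-2) ways), so f(n) = f(n-1) + f(n-2), with f(1)=1, f(2)=2.
Building up term by term: f(1)=1, f(2)=2, f(3)=3, f(4)=5, f(5)=8, f(6)=13, f(7)=21, f(8)=34, f(9)=55, f(10)=89, f(11)=144, f(12)=233, f(13)=377, f(14)=610, f(15)=987, f(16)=1597, f(17)=2584, f(18)=4181, f(19)=6765, f(20)=10946, f(21)=17711, f(22)=28657, f(23)=46368, f(24)=75025, f(25)=121393, f(26)=196418, f(27)=317811, f(28)=514229, f(29)=832040, f(30)=1346269, f(31)=2178309, f(32)=3524578, f(33)=5702887, f(34)=9227465, f(35)=14930352, f(36)=24157817, f(37)=39088169, f(38)=63245986, f(39)=102334155, f(40)=165580141.

Final answer: 165580141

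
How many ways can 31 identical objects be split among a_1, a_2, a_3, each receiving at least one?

Substitute a'_i = a_i - 1 (so a'_i >= 0). Then sum a'_i = 31 - 3 = 28.
Stars and bars: C(28+3-1, 3-1) = C(30,2).

Final answer: C(30,2) = 435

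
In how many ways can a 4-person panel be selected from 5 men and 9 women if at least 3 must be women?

Sum over valid woman counts:
C(9,3)C(5,1) = 420
C(9,4)C(5,0) = 126
Total: 420 + 126.

Final answer: 546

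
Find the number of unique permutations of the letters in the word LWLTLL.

Letters (L:4, T:1, W:1). Total letters: 6.
Permutations = 6!/(4!).

Final answer: 30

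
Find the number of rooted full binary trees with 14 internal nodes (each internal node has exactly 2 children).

This is a standard Catalan-number count: the answer is C_n. Here n = 14.
C_n = C(2n,n) - C(2n,n+1), so C_{14} = C(28,14) - C(28,15) = 40116600 - 37442160.

Final answer: C_{14} = 2674440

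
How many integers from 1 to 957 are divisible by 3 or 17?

Multiples of 3: 319. Multiples of 17: 56. Of both (lcm=51): 18.
By inclusion-exclusion: 319 + 56 - 18.

Final answer: 357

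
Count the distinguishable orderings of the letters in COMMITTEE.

Letters (C:1, E:2, I:1, M:2, O:1, T:2). Total letters: 9.
Permutations = 9!/(2! x 2! x 2!).

Final answer: 45360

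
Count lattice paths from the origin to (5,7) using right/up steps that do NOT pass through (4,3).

Total paths to (5,7): C(12,7) = 792.
Paths through (4,3): C(7,3) x C(5,4) = 175.
Avoiding (4,3): 792 - 175.

Final answer: 617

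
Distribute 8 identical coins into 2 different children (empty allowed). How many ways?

Stars and bars: C(n+k-1, k-1) = C(9,1).

Final answer: C(9,1) = 9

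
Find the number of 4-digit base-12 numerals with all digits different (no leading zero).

The leading digit has 11 choices (anything but zero); the next has 11 (anything but the first), then 10, and so on, one fewer each time.
Total: 11 x 11 x 10 x 9.

Final answer: 10890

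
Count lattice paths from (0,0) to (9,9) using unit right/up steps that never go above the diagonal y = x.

Total monotonic paths to (9,9): C(18,9) = 48620.
A path is bad iff it touches y = x + 1; reflecting its initial segment maps bad paths bijectively onto all paths to (8,10), of which there are C(18,10) = 43758.
Valid Dyck paths: 48620 - 43758.
(Equivalently, C_{9} = C(18,9)/10 = 48620/10.)

Final answer: C_{9} = 4862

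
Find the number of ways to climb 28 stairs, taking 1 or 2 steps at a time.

Let f(n) count the ways. The last step is size 1 or 2, so f(n) = f(n-1) + f(n-2) with f(1)=1, f(2)=2.
Building up term by term: f(1)=1, f(2)=2, f(3)=3, f(4)=5, f(5)=8, f(6)=13, f(7)=21, f(8)=34, f(9)=55, f(10)=89, f(11)=144, f(12)=233, f(13)=377, f(14)=610, f(15)=987, f(16)=1597, f(17)=2584, f(18)=4181, f(19)=6765, f(20)=10946, f(21)=17711, f(22)=28657, f(23)=46368, f(24)=75025, f(25)=121393, f(26)=196418, f(27)=317811, f(28)=514229.

Final answer: 514229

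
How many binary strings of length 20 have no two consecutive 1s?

Let a(n) count valid strings. If the last bit is 0 the prefix is any valid string of length n-1; if it is 1 the string must end in 01 with a valid prefix of length n-2. So a(n) = a(n-1) + a(n-2), a(1)=2, a(2)=3.
Iterating the recurrence: a(1)=2, a(2)=3, a(3)=5, a(4)=8, a(5)=13, a(6)=21, a(7)=34, a(8)=55, a(9)=89, a(10)=144, a(11)=233, a(12)=377, a(13)=610, a(14)=987, a(15)=1597, a(16)=2584, a(17)=4181, a(18)=6765, a(19)=10946, a(20)=17711.

Final answer: 17711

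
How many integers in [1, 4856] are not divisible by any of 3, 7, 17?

|div by 3|=1618, |div by 7|=693, |div by 17|=285.
|div by 3&7|=231, |div by 3&17|=95, |div by 7&17|=40, |div by all|=13.
By inclusion-exclusion, divisible by at least one: 1618+693+285-231-95-40+13 = 2243.
Not divisible by any: 4856 - 2243.

Final answer: 2613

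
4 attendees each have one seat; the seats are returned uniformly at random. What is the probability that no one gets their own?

Use the recurrence D(n) = (n-1)(D(n-1) + D(n-2)) with D(0)=1, D(1)=0.
Building up: D(2)=1, D(3)=2, D(4)=9.
Total arrangements: 4! = 24.
Probability = D(4)/4! = 3/8.

Final answer: D(4)/4! = 9/24 = 0.375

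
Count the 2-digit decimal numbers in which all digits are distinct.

First digit: 9 (not 0). Second: 9 (not first). Third: 8, etc.
Total: 9 x 9.

Final answer: 81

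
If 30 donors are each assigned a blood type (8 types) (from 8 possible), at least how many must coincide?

There are 8 possible values for blood type (8 types). With 30 donors and 8 categories, by pigeonhole: ceiling(30/8).

Final answer: 4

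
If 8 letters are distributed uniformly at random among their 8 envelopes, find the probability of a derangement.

D(n) = (n-1)(D(n-1) + D(n-2)), D(0)=1, D(1)=0.
Building up: D(2)=1, D(3)=2, D(4)=9, D(5)=44, D(6)=265, D(7)=1854, D(8)=14833.
Total arrangements: 8! = 40320.
Probability = D(8)/8! = 2119/5760.

Final answer: D(8)/8! = 14833/40320 = 0.367882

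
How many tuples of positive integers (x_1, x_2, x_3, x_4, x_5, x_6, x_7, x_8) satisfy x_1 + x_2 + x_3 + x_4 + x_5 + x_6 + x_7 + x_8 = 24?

Substitute x'_i = x_i - 1 (so x'_i >= 0). Then sum x'_i = 24 - 8 = 16.
Stars and bars: C(16+8-1, 8-1) = C(23,7).

Final answer: C(23,7) = 245157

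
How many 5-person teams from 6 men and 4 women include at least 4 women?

Sum over valid woman counts:
C(4,4)C(6,1).

Final answer: 6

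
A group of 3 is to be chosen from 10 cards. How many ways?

C(10,3) = 10!/(3! x 7!).

Final answer: \binom{10}{3} = 120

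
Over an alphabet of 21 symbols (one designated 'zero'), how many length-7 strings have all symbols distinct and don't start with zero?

The leading digit has 20 choices (anything but zero); the next has 20 (anything but the first), then 19, and so on, one fewer each time.
Total: 20 x 20 x 19 x 18 x 17 x 16 x 15.

Final answer: 558144000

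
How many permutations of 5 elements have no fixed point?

Derangements satisfy D(n) = (n-1)(D(n-1) + D(n-2)), starting from D(0)=1, D(1)=0.
Building up: D(2)=1, D(3)=2, D(4)=9.
D(5) = 4 x (D(4) + D(3)) = 4 x (9 + 2).

Final answer: D(5) = 44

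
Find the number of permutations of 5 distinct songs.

The number of ways to arrange 5 distinct objects is 5!.

Final answer: 5! = 120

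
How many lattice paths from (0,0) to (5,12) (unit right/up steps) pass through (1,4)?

Paths (0,0)->(1,4): C(5,4) = 5.
Paths (1,4)->(5,12): C(12,8) = 495.
By multiplication principle: 5 x 495.

Final answer: 2475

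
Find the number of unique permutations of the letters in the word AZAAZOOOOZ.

Letters (A:3, O:4, Z:3). Total letters: 10.
Permutations = 10!/(4! x 3! x 3!).

Final answer: 4200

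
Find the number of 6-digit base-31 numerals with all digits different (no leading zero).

First digit: 30 (nonzero). Second: 30 (not first). Third: 29, etc.
Total: 30 x 30 x 29 x 28 x 27 x 26.

Final answer: 513021600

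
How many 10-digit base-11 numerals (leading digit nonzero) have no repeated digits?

First digit: 10 (nonzero). Second: 10 (not first). Third: 9, etc.
Total: 10 x 10 x 9 x 8 x 7 x 6 x 5 x 4 x 3 x 2.

Final answer: 36288000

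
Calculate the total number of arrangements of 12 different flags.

The number of ways to arrange 12 distinct objects is 12!.

Final answer: 12! = 479001600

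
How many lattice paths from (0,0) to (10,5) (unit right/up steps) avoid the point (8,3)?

Total paths to (10,5): C(15,5) = 3003.
Paths through (8,3): C(11,3) x C(4,2) = 990.
Avoiding (8,3): 3003 - 990.

Final answer: 2013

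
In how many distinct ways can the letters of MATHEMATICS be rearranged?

Letters (A:2, C:1, E:1, H:1, I:1, M:2, S:1, T:2). Total letters: 11.
Permutations = 11!/(2! x 2! x 2!).

Final answer: 4989600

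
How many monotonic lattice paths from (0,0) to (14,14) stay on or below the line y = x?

Total monotonic paths to (14,14): C(28,14) = 40116600.
A path is bad iff it touches y = x + 1; reflecting its initial segment maps bad paths bijectively onto all paths to (13,15), of which there are C(28,15) = 37442160.
Valid Dyck paths: 40116600 - 37442160.
(Check: C(28,14) - C(28,15) = C(28,14)/15, the Catalan number C_{14}.)

Final answer: C_{14} = 2674440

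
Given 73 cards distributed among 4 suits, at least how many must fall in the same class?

By pigeonhole with 73 objects and 4 categories: ceiling(73/4).

Final answer: 19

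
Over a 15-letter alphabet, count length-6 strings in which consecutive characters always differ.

First character: 15 choices. Each subsequent: 14 choices (must differ from the previous one).
Total: 15 x 14^5.

Final answer: 15 x 14^{5} = 8067360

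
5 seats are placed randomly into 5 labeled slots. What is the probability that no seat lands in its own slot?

Use the recurrence D(n) = (n-1)(D(n-1) + D(n-2)) with D(0)=1, D(1)=0.
Building up: D(2)=1, D(3)=2, D(4)=9, D(5)=44.
Total arrangements: 5! = 120.
Probability = D(5)/5! = 11/30.

Final answer: D(5)/5! = 44/120 = 0.366667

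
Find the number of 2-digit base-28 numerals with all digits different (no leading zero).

First digit: 27 (nonzero). Second: 27 (not first). Third: 26, etc.
Total: 27 x 27.

Final answer: 729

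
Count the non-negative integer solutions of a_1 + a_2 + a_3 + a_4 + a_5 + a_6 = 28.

Stars and bars with 28 stars and 5 bars:
C(28+6-1, 6-1) = C(33,5).

Final answer: C(33,5) = 237336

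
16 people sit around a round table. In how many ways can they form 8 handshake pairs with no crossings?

This is a standard Catalan-number count: the answer is C_n. Here n = 16/2 = 8.
C_n = C(2n,n)/(n+1), so C_{8} = C(16,8)/9 = 12870/9.

Final answer: C_{8} = 1430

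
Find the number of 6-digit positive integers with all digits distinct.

First digit: 9 (not 0). Second: 9 (not first). Third: 8, etc.
Total: 9 x 9 x 8 x 7 x 6 x 5.

Final answer: 136080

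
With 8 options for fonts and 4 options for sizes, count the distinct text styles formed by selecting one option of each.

By the multiplication principle: 8 x 4.

Final answer: 32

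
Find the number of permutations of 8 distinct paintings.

The number of ways to arrange 8 distinct objects is 8!.

Final answer: 8! = 40320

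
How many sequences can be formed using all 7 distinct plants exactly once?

The number of ways to arrange 7 distinct objects is 7!.

Final answer: 7! = 5040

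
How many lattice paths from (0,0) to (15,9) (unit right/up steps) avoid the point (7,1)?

Total paths to (15,9): C(24,9) = 1307504.
Paths through (7,1): C(8,1) x C(16,8) = 102960.
Avoiding (7,1): 1307504 - 102960.

Final answer: 1204544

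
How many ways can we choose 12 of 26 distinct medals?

C(26,12) = 26!/(12! x 14!).

Final answer: \binom{26}{12} = 9657700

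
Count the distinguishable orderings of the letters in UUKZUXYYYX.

Letters (K:1, U:3, X:2, Y:3, Z:1). Total letters: 10.
Permutations = 10!/(3! x 3! x 2!).

Final answer: 50400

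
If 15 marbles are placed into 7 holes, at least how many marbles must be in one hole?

By the pigeonhole principle: ceiling(15/7).

Final answer: 3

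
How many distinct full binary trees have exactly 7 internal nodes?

This is a standard Catalan-number count: the answer is C_n. Here n = 7.
Using C_0 = 1 and C_(k+1) = C_k x 2(2k+1)/(k+2), build up term by term: C_1=1, C_2=2, C_3=5, C_4=14, C_5=42, C_6=132, C_7=429.

Final answer: C_{7} = 429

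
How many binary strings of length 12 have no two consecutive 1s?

A valid string ends in 0 (append to any length-(n-1) valid string) or in 01 (append to any length-(n-2) valid string), so a(n) = a(n-1) + a(n-2) with a(1)=2, a(2)=3.
Computing successive values: a(1)=2, a(2)=3, a(3)=5, a(4)=8, a(5)=13, a(6)=21, a(7)=34, a(8)=55, a(9)=89, a(10)=144, a(11)=233, a(12)=377.

Final answer: 377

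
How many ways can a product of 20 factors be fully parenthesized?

This is a standard Catalan-number count: the answer is C_n. Here n = 20 - 1 = 19.
C_n = (2n)!/(n!(n+1)!), so C_{19} = 38!/(19! x 20!) = C(38,19)/20 = 35345263800/20.

Final answer: C_{19} = 1767263190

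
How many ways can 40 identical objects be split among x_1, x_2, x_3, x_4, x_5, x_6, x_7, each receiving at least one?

Substitute x'_i = x_i - 1 (so x'_i >= 0). Then sum x'_i = 40 - 7 = 33.
Stars and bars: C(33+7-1, 7-1) = C(39,6).

Final answer: C(39,6) = 3262623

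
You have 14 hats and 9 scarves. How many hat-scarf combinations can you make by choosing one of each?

By the multiplication principle: 14 x 9.

Final answer: 126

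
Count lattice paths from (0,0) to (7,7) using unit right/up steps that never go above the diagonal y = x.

Total monotonic paths to (7,7): C(14,7) = 3432.
A path is bad iff it touches y = x + 1; reflecting its initial segment maps bad paths bijectively onto all paths to (6,8), of which there are C(14,8) = 3003.
Valid Dyck paths: 3432 - 3003.
(These counts are the Catalan numbers.)

Final answer: C_{7} = 429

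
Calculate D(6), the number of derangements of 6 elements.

Derangements satisfy D(n) = (n-1)(D(n-1) + D(n-2)), starting from D(0)=1, D(1)=0.
Building up: D(2)=1, D(3)=2, D(4)=9, D(5)=44.
D(6) = 5 x (D(5) + D(4)) = 5 x (44 + 9).

Final answer: D(6) = 265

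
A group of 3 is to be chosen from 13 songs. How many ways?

C(13,3) = 13!/(3! x 10!).

Final answer: \binom{13}{3} = 286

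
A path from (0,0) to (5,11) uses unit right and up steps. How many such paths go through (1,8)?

Paths (0,0)->(1,8): C(9,8) = 9.
Paths (1,8)->(5,11): C(7,3) = 35.
By multiplication principle: 9 x 35.

Final answer: 315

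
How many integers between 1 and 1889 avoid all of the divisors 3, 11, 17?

|div by 3|=629, |div by 11|=171, |div by 17|=111.
|div by 3&11|=57, |div by 3&17|=37, |div by 11&17|=10, |div by all|=3.
By inclusion-exclusion, divisible by at least one: 629+171+111-57-37-10+3 = 810.
Not divisible by any: 1889 - 810.

Final answer: 1079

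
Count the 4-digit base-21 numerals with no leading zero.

Leading digit: 20 options (nonzero). Other 3 digit(s): 21 options each.
Total: 20 x 21^3.

Final answer: 185220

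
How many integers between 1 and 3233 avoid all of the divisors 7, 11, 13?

|div by 7|=461, |div by 11|=293, |div by 13|=248.
|div by 7&11|=41, |div by 7&13|=35, |div by 11&13|=22, |div by all|=3.
By inclusion-exclusion, divisible by at least one: 461+293+248-41-35-22+3 = 907.
Not divisible by any: 3233 - 907.

Final answer: 2326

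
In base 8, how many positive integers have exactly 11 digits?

In base 8, the leading digit has 7 choices (1..7); each of the remaining 10 digits has 8 choices.
Total: 7 x 8^10.

Final answer: 7516192768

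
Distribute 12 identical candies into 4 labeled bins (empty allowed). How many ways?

Stars and bars: C(n+k-1, k-1) = C(15,3).

Final answer: C(15,3) = 455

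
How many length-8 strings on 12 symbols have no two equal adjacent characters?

First character: 12 choices. Each subsequent: 11 choices (must differ from the previous one).
Total: 12 x 11^7.

Final answer: 12 x 11^{7} = 233846052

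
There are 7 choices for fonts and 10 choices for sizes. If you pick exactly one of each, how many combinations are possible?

By the multiplication principle: 7 x 10.

Final answer: 70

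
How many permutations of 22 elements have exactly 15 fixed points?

Choose which 15 elements are fixed: C(22,15) = 170544.
Derange the remaining 7 using D(j) = (j-1)(D(j-1) + D(j-2)), D(0)=1, D(1)=0: D(2)=1, D(3)=2, D(4)=9, D(5)=44, D(6)=265, D(7)=1854.
Total: 170544 x 1854.

Final answer: C(22,15) D(7) = 316188576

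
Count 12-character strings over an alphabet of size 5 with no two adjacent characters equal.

Let g(n) count such strings. g(1) = 5, and each valid string of length n-1 extends in 4 ways (any symbol but the last), so g(n) = 4 g(n-1).
Total: g(12) = 5 x 4^11.

Final answer: 5 x 4^{11} = 20971520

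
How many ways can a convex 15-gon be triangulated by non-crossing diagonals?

This is counted by the nth Catalan number C_n. Here n = 15 - 2 = 13.
Using C_0 = 1 and C_(k+1) = C_k x 2(2k+1)/(k+2), build up term by term: C_1=1, C_2=2, C_3=5, C_4=14, C_5=42, C_6=132, C_7=429, C_8=1430, C_9=4862, C_10=16796, C_11=58786, C_12=208012, C_13=742900.

Final answer: C_{13} = 742900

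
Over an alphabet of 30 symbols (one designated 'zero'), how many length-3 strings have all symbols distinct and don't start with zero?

The leading digit has 29 choices (anything but zero); the next has 29 (anything but the first), then 28, and so on, one fewer each time.
Total: 29 x 29 x 28.

Final answer: 23548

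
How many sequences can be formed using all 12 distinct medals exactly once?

The number of ways to arrange 12 distinct objects is 12!.

Final answer: 12! = 479001600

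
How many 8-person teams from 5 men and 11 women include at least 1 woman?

Sum over valid woman counts:
C(11,3)C(5,5) = 165
C(11,4)C(5,4) = 1650
C(11,5)C(5,3) = 4620
C(11,6)C(5,2) = 4620
C(11,7)C(5,1) = 1650
C(11,8)C(5,0) = 165
Total: 165 + 1650 + 4620 + 4620 + 1650 + 165.

Final answer: 12870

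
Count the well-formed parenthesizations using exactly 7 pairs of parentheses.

The structures are counted by the Catalan number C_n. Here n = 7 (pairs).
C_n = (2n)!/(n!(n+1)!), so C_{7} = 14!/(7! x 8!) = C(14,7)/8 = 3432/8.

Final answer: C_{7} = 429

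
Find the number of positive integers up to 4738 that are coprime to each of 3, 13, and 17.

|div by 3|=1579, |div by 13|=364, |div by 17|=278.
|div by 3&13|=121, |div by 3&17|=92, |div by 13&17|=21, |div by all|=7.
By inclusion-exclusion, divisible by at least one: 1579+364+278-121-92-21+7 = 1994.
Not divisible by any: 4738 - 1994.

Final answer: 2744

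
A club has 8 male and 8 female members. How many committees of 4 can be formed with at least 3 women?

Sum over valid woman counts:
C(8,3)C(8,1) = 448
C(8,4)C(8,0) = 70
Total: 448 + 70.

Final answer: 518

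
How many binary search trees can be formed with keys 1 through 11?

This is a standard Catalan-number count: the answer is C_n. Here n = 11.
C_n = (2n)!/(n!(n+1)!), so C_{11} = 22!/(11! x 12!) = C(22,11)/12 = 705432/12.

Final answer: C_{11} = 58786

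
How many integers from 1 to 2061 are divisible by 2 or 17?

Multiples of 2: 1030. Multiples of 17: 121. Of both (lcm=34): 60.
By inclusion-exclusion: 1030 + 121 - 60.

Final answer: 1091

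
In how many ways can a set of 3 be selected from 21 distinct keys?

C(21,3) = 21!/(3! x 18!).

Final answer: \binom{21}{3} = 1330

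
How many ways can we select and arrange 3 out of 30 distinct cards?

P(30,3) = 30!/(30-3)! = 30!/27!.

Final answer: P(30,3) = 24360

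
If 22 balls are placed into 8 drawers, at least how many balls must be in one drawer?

By the pigeonhole principle: ceiling(22/8).

Final answer: 3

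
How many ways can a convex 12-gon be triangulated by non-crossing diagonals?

This is a standard Catalan-number count: the answer is C_n. Here n = 12 - 2 = 10.
C_n = (2n)!/(n!(n+1)!), so C_{10} = 20!/(10! x 11!) = C(20,10)/11 = 184756/11.

Final answer: C_{10} = 16796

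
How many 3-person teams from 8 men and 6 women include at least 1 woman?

Sum over valid woman counts:
C(6,1)C(8,2) = 168
C(6,2)C(8,1) = 120
C(6,3)C(8,0) = 20
Total: 168 + 120 + 20.

Final answer: 308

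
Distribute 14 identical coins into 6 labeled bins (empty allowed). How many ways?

Stars and bars: C(n+k-1, k-1) = C(19,5).

Final answer: C(19,5) = 11628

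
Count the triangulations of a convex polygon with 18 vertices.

This is a standard Catalan-number count: the answer is C_n. Here n = 18 - 2 = 16.
C_n = (2n)!/(n!(n+1)!), so C_{16} = 32!/(16! x 17!) = C(32,16)/17 = 601080390/17.

Final answer: C_{16} = 35357670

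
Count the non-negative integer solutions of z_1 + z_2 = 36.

Stars and bars with 36 stars and 1 bars:
C(36+2-1, 2-1) = C(37,1).

Final answer: C(37,1) = 37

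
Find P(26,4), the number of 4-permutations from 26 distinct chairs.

P(26,4) = 26!/(26-4)! = 26!/22!.

Final answer: P(26,4) = 358800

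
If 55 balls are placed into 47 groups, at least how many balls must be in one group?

By the pigeonhole principle: ceiling(55/47).

Final answer: 2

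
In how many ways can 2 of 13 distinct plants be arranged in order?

P(13,2) = 13!/(13-2)! = 13!/11!.

Final answer: P(13,2) = 156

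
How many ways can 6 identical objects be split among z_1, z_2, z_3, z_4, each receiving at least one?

Substitute z'_i = z_i - 1 (so z'_i >= 0). Then sum z'_i = 6 - 4 = 2.
Stars and bars: C(2+4-1, 4-1) = C(5,3).

Final answer: C(5,3) = 10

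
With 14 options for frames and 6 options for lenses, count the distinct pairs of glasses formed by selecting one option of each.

By the multiplication principle: 14 x 6.

Final answer: 84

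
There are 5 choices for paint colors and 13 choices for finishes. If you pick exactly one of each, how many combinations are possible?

By the multiplication principle: 5 x 13.

Final answer: 65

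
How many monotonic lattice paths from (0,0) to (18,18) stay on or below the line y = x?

Total monotonic paths to (18,18): C(36,18) = 9075135300.
Paths that cross above y=x (reflection bijection): C(36,19) = 8597496600.
Valid Dyck paths: 9075135300 - 8597496600.
(This is the Catalan number C_{18}.)

Final answer: C_{18} = 477638700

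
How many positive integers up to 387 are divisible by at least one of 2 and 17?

Multiples of 2: 193. Multiples of 17: 22. Of both (lcm=34): 11.
By inclusion-exclusion: 193 + 22 - 11.

Final answer: 204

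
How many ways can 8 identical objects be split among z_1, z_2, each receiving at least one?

Substitute z'_i = z_i - 1 (so z'_i >= 0). Then sum z'_i = 8 - 2 = 6.
Stars and bars: C(6+2-1, 2-1) = C(7,1).

Final answer: C(7,1) = 7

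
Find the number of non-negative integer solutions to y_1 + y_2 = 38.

Stars and bars with 38 stars and 1 bars:
C(38+2-1, 2-1) = C(39,1).

Final answer: C(39,1) = 39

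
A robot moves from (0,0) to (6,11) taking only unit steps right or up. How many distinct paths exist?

Each path has 6 right steps and 11 up steps in some order (17 steps total).
Choose which 11 of the 17 steps are up: C(17,11).

Final answer: C(17,11) = 12376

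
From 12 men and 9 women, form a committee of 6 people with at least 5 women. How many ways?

Sum over valid woman counts:
C(9,5)C(12,1) = 1512
C(9,6)C(12,0) = 84
Total: 1512 + 84.

Final answer: 1596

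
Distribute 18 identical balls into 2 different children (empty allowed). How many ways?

Stars and bars: C(n+k-1, k-1) = C(19,1).

Final answer: C(19,1) = 19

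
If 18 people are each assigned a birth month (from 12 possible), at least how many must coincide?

There are 12 possible values for birth month. With 18 people and 12 categories, by pigeonhole: ceiling(18/12).

Final answer: 2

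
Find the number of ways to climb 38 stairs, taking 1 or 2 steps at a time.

Let f(n) count the ways. The last step is size 1 or 2, so f(n) = f(n-1) + f(n-2) with f(1)=1, f(2)=2.
Iterating the recurrence: f(1)=1, f(2)=2, f(3)=3, f(4)=5, f(5)=8, f(6)=13, f(7)=21, f(8)=34, f(9)=55, f(10)=89, f(11)=144, f(12)=233, f(13)=377, f(14)=610, f(15)=987, f(16)=1597, f(17)=2584, f(18)=4181, f(19)=6765, f(20)=10946, f(21)=17711, f(22)=28657, f(23)=46368, f(24)=75025, f(25)=121393, f(26)=196418, f(27)=317811, f(28)=514229, f(29)=832040, f(30)=1346269, f(31)=2178309, f(32)=3524578, f(33)=5702887, f(34)=9227465, f(35)=14930352, f(36)=24157817, f(37)=39088169, f(38)=63245986.

Final answer: 63245986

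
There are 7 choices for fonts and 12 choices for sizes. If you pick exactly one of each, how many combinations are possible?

By the multiplication principle: 7 x 12.

Final answer: 84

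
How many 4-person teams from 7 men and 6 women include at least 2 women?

Sum over valid woman counts:
C(6,2)C(7,2) = 315
C(6,3)C(7,1) = 140
C(6,4)C(7,0) = 15
Total: 315 + 140 + 15.

Final answer: 470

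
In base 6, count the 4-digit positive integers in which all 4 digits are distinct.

First digit: 5 (nonzero). Second: 5 (not first). Third: 4, etc.
Total: 5 x 5 x 4 x 3.

Final answer: 300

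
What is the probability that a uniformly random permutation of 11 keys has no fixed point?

Use the recurrence D(n) = (n-1)(D(n-1) + D(n-2)) with D(0)=1, D(1)=0.
Building up: D(2)=1, D(3)=2, D(4)=9, D(5)=44, D(6)=265, D(7)=1854, D(8)=14833, D(9)=133496, D(10)=1334961, D(11)=14684570.
Total arrangements: 11! = 39916800.
Probability = D(11)/11! = 1468457/3991680.

Final answer: D(11)/11! = 14684570/39916800 = 0.367879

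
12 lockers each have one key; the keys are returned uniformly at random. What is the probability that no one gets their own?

Derangements satisfy D(n) = (n-1)(D(n-1) + D(n-2)), starting from D(0)=1, D(1)=0.
Building up: D(2)=1, D(3)=2, D(4)=9, D(5)=44, D(6)=265, D(7)=1854, D(8)=14833, D(9)=133496, D(10)=1334961, D(11)=14684570, D(12)=176214841.
Total arrangements: 12! = 479001600.
Probability = D(12)/12! = 16019531/43545600.

Final answer: D(12)/12! = 176214841/479001600 = 0.367879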